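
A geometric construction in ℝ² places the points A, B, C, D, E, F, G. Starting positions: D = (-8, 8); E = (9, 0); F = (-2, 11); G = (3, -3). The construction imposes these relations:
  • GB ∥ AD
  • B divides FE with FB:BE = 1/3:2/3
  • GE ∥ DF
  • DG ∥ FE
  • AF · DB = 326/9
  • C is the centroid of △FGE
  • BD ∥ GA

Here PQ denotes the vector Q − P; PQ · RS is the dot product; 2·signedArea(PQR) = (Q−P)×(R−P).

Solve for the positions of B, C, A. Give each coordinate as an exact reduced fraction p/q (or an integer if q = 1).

A = (-20/3, -7/3)
B = (5/3, 22/3)
C = (10/3, 8/3)

1. B_x = 5/3  [B divides FE with FB:BE = 1/3:2/3]
2. B_y = 22/3  [B divides FE with FB:BE = 1/3:2/3]
   → B = (5/3, 22/3)
3. C_x = 10/3  [C is the centroid of △FGE]
4. C_y = 8/3  [C is the centroid of △FGE]
   → C = (10/3, 8/3)
5. A_x = -20/3  [GB ∥ AD ∩ BD ∥ GA]
6. A_y = -7/3  [GB ∥ AD ∩ BD ∥ GA]
   → A = (-20/3, -7/3)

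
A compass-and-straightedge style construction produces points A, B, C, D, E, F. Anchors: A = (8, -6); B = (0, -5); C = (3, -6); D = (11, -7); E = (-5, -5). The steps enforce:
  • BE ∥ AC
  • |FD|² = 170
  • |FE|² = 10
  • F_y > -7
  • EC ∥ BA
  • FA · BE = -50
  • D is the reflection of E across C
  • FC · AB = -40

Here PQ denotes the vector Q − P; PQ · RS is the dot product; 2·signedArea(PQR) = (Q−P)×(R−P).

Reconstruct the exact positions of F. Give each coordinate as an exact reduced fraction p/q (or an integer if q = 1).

1. F_x = -2  [FA · BE = -50 ∩ FC · AB = -40]
2. F_y = -6  [FA · BE = -50 ∩ FC · AB = -40]
   → F = (-2, -6)

F = (-2, -6)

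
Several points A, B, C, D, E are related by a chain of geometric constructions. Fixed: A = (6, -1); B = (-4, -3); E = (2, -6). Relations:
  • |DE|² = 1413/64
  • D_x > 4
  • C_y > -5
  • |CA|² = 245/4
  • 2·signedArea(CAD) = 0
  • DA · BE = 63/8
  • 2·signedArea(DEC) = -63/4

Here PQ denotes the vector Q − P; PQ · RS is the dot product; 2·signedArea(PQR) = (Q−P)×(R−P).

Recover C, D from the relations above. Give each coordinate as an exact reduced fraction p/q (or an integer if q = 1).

C = (-1, -9/2)
D = (17/4, -15/8)

1. D_x = 17/4  [line -6·x + 3·y + 249/8 = 0 ∩ |DE|² = 1413/64]
2. D_y = -15/8  [line -6·x + 3·y + 249/8 = 0 ∩ |DE|² = 1413/64]
   → D = (17/4, -15/8)
3. C_x = -1  [2·signedArea(CAD) = 0 ∩ 2·signedArea(DEC) = -63/4]
4. C_y = -9/2  [2·signedArea(CAD) = 0 ∩ 2·signedArea(DEC) = -63/4]
   → C = (-1, -9/2)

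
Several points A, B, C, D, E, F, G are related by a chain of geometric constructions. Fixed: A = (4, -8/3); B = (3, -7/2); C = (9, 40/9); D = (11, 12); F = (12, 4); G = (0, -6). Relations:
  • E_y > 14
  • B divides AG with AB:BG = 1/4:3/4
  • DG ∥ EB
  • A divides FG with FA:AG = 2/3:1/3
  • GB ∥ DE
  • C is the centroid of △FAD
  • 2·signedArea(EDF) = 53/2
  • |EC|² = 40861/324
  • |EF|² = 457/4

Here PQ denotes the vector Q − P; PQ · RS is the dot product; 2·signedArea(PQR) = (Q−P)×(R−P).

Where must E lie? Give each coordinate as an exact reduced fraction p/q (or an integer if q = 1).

1. E_x = 14  [DG ∥ EB ∩ GB ∥ DE]
2. E_y = 29/2  [DG ∥ EB ∩ GB ∥ DE]
   → E = (14, 29/2)

E = (14, 29/2)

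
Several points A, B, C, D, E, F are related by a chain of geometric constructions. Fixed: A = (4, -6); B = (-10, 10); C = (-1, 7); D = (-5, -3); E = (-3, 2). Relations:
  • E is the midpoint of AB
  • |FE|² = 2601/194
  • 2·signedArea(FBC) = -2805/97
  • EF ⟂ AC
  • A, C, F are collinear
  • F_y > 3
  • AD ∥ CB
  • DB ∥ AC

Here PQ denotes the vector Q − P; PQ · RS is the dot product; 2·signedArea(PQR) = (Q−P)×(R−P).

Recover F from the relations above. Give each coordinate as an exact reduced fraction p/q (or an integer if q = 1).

F = (81/194, 643/194)

1. F_x = 81/194  [A, C, F are collinear ∩ EF ⟂ AC]
2. F_y = 643/194  [A, C, F are collinear ∩ EF ⟂ AC]
   → F = (81/194, 643/194)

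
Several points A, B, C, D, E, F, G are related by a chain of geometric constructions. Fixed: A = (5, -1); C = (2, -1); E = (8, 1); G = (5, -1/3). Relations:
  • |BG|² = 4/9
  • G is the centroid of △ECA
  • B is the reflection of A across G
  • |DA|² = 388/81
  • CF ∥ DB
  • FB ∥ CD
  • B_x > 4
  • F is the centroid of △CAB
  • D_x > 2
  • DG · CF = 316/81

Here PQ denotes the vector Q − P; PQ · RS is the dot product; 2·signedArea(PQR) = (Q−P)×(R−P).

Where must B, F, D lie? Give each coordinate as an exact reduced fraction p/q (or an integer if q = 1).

1. B_x = 5  [B is the reflection of A across G]
2. B_y = 1/3  [B is the reflection of A across G]
   → B = (5, 1/3)
3. F_x = 4  [F is the centroid of △CAB]
4. F_y = -5/9  [F is the centroid of △CAB]
   → F = (4, -5/9)
5. D_x = 3  [CF ∥ DB ∩ FB ∥ CD]
6. D_y = -1/9  [CF ∥ DB ∩ FB ∥ CD]
   → D = (3, -1/9)

B = (5, 1/3)
D = (3, -1/9)
F = (4, -5/9)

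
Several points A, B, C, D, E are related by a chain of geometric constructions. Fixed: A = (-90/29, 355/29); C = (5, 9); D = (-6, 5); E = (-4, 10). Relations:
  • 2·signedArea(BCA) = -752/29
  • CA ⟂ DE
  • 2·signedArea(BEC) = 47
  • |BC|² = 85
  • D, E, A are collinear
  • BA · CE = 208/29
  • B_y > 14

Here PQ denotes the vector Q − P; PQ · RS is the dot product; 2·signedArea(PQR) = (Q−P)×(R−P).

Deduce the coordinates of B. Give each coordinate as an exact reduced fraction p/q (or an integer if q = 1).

1. B_x = -2  [2·signedArea(BCA) = -752/29 ∩ 2·signedArea(BEC) = 47]
2. B_y = 15  [2·signedArea(BCA) = -752/29 ∩ 2·signedArea(BEC) = 47]
   → B = (-2, 15)

B = (-2, 15)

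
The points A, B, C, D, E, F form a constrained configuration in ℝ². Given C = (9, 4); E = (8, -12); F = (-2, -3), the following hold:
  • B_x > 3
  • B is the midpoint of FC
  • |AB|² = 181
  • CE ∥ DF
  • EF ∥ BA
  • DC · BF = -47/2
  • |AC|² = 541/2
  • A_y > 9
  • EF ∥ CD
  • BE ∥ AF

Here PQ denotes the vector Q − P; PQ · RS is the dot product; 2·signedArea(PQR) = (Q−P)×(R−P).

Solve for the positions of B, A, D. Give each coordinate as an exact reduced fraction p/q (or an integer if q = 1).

1. B_x = 7/2  [B is the midpoint of FC]
2. B_y = 1/2  [B is the midpoint of FC]
   → B = (7/2, 1/2)
3. A_x = -13/2  [BE ∥ AF ∩ EF ∥ BA]
4. A_y = 19/2  [BE ∥ AF ∩ EF ∥ BA]
   → A = (-13/2, 19/2)
5. D_x = -1  [CE ∥ DF ∩ EF ∥ CD]
6. D_y = 13  [CE ∥ DF ∩ EF ∥ CD]
   → D = (-1, 13)

A = (-13/2, 19/2)
B = (7/2, 1/2)
D = (-1, 13)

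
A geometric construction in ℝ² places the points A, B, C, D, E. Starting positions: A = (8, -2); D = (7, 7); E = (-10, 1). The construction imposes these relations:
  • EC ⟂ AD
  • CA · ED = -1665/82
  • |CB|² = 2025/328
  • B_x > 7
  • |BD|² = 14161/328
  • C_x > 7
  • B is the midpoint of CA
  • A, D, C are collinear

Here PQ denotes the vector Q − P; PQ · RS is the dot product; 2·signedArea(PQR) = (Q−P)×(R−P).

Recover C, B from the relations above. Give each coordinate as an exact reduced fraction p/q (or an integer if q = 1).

1. C_x = 611/82  [A, D, C are collinear ∩ EC ⟂ AD]
2. C_y = 241/82  [A, D, C are collinear ∩ EC ⟂ AD]
   → C = (611/82, 241/82)
3. B_x = 1267/164  [B is the midpoint of CA]
4. B_y = 77/164  [B is the midpoint of CA]
   → B = (1267/164, 77/164)

B = (1267/164, 77/164)
C = (611/82, 241/82)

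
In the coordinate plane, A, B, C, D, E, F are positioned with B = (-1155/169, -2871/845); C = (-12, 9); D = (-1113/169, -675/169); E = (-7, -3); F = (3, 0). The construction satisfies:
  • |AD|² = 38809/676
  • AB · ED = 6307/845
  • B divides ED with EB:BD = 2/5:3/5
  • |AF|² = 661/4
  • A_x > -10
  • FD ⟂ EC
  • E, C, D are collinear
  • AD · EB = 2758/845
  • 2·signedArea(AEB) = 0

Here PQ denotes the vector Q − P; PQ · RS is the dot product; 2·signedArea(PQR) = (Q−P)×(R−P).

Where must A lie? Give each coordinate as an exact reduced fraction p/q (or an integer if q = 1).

A = (-19/2, 3)

1. A_x = -19/2  [2·signedArea(AEB) = 0 ∩ AB · ED = 6307/845]
2. A_y = 3  [2·signedArea(AEB) = 0 ∩ AB · ED = 6307/845]
   → A = (-19/2, 3)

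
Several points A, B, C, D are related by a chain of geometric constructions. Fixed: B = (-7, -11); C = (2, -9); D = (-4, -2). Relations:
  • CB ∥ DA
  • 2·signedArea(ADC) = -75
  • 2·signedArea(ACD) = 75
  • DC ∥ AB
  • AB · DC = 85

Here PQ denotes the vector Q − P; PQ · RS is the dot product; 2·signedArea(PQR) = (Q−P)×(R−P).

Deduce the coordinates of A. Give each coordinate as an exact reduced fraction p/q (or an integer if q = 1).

1. A_x = -13  [DC ∥ AB ∩ CB ∥ DA]
2. A_y = -4  [DC ∥ AB ∩ CB ∥ DA]
   → A = (-13, -4)

A = (-13, -4)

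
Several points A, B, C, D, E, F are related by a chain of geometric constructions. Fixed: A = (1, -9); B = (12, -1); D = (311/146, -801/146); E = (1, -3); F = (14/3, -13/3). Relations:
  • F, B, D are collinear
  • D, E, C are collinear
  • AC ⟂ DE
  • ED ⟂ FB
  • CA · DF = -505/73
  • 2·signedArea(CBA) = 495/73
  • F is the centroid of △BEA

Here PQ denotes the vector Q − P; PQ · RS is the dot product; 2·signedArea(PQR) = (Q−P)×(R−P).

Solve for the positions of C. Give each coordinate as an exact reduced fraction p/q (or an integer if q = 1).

C = (238/73, -582/73)

1. C_x = 238/73  [D, E, C are collinear ∩ AC ⟂ DE]
2. C_y = -582/73  [D, E, C are collinear ∩ AC ⟂ DE]
   → C = (238/73, -582/73)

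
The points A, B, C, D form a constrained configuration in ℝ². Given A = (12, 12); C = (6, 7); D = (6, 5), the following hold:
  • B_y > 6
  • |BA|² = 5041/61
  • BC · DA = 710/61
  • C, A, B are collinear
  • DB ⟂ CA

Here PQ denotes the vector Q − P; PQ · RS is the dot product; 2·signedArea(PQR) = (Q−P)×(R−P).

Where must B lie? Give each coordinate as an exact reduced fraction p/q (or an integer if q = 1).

B = (306/61, 377/61)

1. B_x = 306/61  [C, A, B are collinear ∩ DB ⟂ CA]
2. B_y = 377/61  [C, A, B are collinear ∩ DB ⟂ CA]
   → B = (306/61, 377/61)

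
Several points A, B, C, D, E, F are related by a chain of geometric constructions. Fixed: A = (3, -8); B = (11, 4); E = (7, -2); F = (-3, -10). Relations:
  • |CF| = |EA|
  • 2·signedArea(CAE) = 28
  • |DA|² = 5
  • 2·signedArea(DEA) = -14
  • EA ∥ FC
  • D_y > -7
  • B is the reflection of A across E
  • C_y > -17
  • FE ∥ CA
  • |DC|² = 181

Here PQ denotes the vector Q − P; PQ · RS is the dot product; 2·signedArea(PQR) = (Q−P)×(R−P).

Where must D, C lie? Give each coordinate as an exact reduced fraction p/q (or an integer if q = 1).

C = (-7, -16)
D = (2, -6)

1. D_x = 2  [line 6·x + -4·y + -36 = 0 ∩ |DA|² = 5]
2. D_y = -6  [line 6·x + -4·y + -36 = 0 ∩ |DA|² = 5]
   → D = (2, -6)
3. C_x = -7  [FE ∥ CA ∩ EA ∥ FC]
4. C_y = -16  [FE ∥ CA ∩ EA ∥ FC]
   → C = (-7, -16)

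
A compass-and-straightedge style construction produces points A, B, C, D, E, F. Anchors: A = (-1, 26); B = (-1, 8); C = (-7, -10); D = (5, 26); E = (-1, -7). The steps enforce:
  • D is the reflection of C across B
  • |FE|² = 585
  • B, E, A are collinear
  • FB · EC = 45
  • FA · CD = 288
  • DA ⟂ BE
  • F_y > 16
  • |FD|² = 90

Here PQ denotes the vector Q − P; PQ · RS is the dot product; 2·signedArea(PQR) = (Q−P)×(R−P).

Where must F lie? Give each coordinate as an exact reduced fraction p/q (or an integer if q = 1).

F = (2, 17)

1. F_x = 2  [FA · CD = 288 ∩ FB · EC = 45]
2. F_y = 17  [FA · CD = 288 ∩ FB · EC = 45]
   → F = (2, 17)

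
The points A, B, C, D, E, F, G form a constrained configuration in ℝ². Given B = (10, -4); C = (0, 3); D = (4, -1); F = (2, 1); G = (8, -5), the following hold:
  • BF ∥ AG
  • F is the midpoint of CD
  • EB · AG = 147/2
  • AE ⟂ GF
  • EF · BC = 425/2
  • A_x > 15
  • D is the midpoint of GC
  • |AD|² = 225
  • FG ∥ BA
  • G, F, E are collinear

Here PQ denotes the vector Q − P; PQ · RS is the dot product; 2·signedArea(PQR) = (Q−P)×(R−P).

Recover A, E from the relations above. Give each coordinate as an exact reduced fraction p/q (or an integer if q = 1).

A = (16, -10)
E = (29/2, -23/2)

1. A_x = 16  [BF ∥ AG ∩ FG ∥ BA]
2. A_y = -10  [BF ∥ AG ∩ FG ∥ BA]
   → A = (16, -10)
3. E_x = 29/2  [G, F, E are collinear ∩ AE ⟂ GF]
4. E_y = -23/2  [G, F, E are collinear ∩ AE ⟂ GF]
   → E = (29/2, -23/2)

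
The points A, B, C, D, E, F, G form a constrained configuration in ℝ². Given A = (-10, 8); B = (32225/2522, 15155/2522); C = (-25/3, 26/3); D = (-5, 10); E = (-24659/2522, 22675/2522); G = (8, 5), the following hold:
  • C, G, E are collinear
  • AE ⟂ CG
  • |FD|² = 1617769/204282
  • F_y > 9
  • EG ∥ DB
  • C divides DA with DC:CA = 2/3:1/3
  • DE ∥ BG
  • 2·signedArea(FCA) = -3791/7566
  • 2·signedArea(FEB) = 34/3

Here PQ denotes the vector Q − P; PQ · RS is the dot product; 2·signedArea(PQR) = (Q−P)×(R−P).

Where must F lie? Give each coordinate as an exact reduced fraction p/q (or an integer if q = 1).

F = (-174857/22698, 209257/22698)

1. F_x = -174857/22698  [2·signedArea(FCA) = -3791/7566 ∩ 2·signedArea(FEB) = 34/3]
2. F_y = 209257/22698  [2·signedArea(FCA) = -3791/7566 ∩ 2·signedArea(FEB) = 34/3]
   → F = (-174857/22698, 209257/22698)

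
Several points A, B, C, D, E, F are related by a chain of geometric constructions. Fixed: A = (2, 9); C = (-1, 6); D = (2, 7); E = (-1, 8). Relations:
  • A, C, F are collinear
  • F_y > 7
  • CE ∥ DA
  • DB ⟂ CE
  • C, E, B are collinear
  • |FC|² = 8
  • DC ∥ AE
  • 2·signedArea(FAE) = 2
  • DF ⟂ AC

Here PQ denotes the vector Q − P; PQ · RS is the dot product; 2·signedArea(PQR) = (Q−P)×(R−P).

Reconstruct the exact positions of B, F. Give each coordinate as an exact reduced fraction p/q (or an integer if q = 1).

B = (-1, 7)
F = (1, 8)

1. B_x = -1  [C, E, B are collinear ∩ DB ⟂ CE]
2. B_y = 7  [C, E, B are collinear ∩ DB ⟂ CE]
   → B = (-1, 7)
3. F_x = 1  [A, C, F are collinear ∩ DF ⟂ AC]
4. F_y = 8  [A, C, F are collinear ∩ DF ⟂ AC]
   → F = (1, 8)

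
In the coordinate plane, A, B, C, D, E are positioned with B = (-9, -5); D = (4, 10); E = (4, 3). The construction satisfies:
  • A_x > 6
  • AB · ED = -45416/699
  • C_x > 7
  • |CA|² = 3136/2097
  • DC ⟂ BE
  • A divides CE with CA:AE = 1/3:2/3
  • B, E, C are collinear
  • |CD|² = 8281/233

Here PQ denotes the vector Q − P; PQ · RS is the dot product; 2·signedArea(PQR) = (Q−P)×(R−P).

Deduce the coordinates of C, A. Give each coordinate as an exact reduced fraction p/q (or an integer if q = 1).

1. C_x = 1660/233  [B, E, C are collinear ∩ DC ⟂ BE]
2. C_y = 1147/233  [B, E, C are collinear ∩ DC ⟂ BE]
   → C = (1660/233, 1147/233)
3. A_x = 4252/699  [A divides CE with CA:AE = 1/3:2/3]
4. A_y = 2993/699  [A divides CE with CA:AE = 1/3:2/3]
   → A = (4252/699, 2993/699)

A = (4252/699, 2993/699)
C = (1660/233, 1147/233)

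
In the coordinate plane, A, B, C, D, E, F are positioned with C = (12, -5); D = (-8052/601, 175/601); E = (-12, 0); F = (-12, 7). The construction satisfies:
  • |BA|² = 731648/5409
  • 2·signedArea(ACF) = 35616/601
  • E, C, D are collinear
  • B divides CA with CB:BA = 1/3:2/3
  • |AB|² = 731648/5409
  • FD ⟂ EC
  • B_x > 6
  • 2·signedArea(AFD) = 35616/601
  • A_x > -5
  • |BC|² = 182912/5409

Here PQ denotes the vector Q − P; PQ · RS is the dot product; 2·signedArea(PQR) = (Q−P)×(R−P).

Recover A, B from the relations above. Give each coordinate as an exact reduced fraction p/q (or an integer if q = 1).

1. A_x = -2684/601  [2·signedArea(AFD) = 35616/601 ∩ 2·signedArea(ACF) = 35616/601]
2. A_y = 459/601  [2·signedArea(AFD) = 35616/601 ∩ 2·signedArea(ACF) = 35616/601]
   → A = (-2684/601, 459/601)
3. B_x = 11740/1803  [B divides CA with CB:BA = 1/3:2/3]
4. B_y = -5551/1803  [B divides CA with CB:BA = 1/3:2/3]
   → B = (11740/1803, -5551/1803)

A = (-2684/601, 459/601)
B = (11740/1803, -5551/1803)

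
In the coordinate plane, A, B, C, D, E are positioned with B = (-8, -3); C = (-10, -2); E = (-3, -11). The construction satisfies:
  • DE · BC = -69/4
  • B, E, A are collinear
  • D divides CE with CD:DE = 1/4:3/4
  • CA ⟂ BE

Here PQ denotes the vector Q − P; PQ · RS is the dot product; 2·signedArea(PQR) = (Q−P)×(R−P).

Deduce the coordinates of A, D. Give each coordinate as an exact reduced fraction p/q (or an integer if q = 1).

A = (-802/89, -123/89)
D = (-33/4, -17/4)

1. A_x = -802/89  [B, E, A are collinear ∩ CA ⟂ BE]
2. A_y = -123/89  [B, E, A are collinear ∩ CA ⟂ BE]
   → A = (-802/89, -123/89)
3. D_x = -33/4  [D divides CE with CD:DE = 1/4:3/4]
4. D_y = -17/4  [D divides CE with CD:DE = 1/4:3/4]
   → D = (-33/4, -17/4)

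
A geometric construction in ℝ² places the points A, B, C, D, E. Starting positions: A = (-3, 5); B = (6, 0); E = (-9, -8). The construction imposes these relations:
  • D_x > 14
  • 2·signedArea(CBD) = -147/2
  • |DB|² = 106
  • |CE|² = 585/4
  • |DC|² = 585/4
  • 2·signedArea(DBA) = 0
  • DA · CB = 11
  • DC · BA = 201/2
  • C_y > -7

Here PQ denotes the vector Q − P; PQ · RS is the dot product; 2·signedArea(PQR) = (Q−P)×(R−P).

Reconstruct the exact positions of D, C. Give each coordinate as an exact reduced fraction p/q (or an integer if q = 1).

C = (3, -13/2)
D = (15, -5)

1. D_x = 15  [line -5·x + -9·y + 30 = 0 ∩ |DB|² = 106]
2. D_y = -5  [line -5·x + -9·y + 30 = 0 ∩ |DB|² = 106]
   → D = (15, -5)
3. C_x = 3  [2·signedArea(CBD) = -147/2 ∩ DA · CB = 11]
4. C_y = -13/2  [2·signedArea(CBD) = -147/2 ∩ DA · CB = 11]
   → C = (3, -13/2)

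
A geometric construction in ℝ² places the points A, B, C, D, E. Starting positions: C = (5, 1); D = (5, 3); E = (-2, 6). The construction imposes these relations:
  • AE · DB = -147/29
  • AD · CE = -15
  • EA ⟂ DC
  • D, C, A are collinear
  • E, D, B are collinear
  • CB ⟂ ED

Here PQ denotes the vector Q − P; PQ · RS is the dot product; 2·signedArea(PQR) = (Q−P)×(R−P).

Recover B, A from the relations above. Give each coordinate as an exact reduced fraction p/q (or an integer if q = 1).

1. B_x = 166/29  [E, D, B are collinear ∩ CB ⟂ ED]
2. B_y = 78/29  [E, D, B are collinear ∩ CB ⟂ ED]
   → B = (166/29, 78/29)
3. A_x = 5  [D, C, A are collinear ∩ EA ⟂ DC]
4. A_y = 6  [D, C, A are collinear ∩ EA ⟂ DC]
   → A = (5, 6)

A = (5, 6)
B = (166/29, 78/29)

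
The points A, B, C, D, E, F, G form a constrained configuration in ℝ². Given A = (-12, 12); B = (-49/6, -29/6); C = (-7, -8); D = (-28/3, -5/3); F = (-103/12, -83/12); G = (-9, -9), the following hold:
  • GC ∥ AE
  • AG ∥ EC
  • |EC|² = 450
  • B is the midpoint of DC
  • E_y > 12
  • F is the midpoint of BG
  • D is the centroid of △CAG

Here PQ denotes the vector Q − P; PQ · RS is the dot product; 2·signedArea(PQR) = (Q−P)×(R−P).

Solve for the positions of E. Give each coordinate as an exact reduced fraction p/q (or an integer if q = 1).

1. E_x = -10  [AG ∥ EC ∩ GC ∥ AE]
2. E_y = 13  [AG ∥ EC ∩ GC ∥ AE]
   → E = (-10, 13)

E = (-10, 13)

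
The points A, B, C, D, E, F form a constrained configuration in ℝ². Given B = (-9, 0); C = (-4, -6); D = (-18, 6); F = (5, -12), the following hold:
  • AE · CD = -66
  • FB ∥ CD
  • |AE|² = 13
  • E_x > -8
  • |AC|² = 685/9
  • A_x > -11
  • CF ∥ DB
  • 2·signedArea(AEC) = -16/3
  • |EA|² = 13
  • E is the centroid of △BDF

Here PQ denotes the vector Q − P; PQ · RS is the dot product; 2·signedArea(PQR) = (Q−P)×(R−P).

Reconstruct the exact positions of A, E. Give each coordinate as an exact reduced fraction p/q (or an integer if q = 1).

A = (-31/3, 0)
E = (-22/3, -2)

1. E_x = -22/3  [E is the centroid of △BDF]
2. E_y = -2  [E is the centroid of △BDF]
   → E = (-22/3, -2)
3. A_x = -31/3  [2·signedArea(AEC) = -16/3 ∩ AE · CD = -66]
4. A_y = 0  [2·signedArea(AEC) = -16/3 ∩ AE · CD = -66]
   → A = (-31/3, 0)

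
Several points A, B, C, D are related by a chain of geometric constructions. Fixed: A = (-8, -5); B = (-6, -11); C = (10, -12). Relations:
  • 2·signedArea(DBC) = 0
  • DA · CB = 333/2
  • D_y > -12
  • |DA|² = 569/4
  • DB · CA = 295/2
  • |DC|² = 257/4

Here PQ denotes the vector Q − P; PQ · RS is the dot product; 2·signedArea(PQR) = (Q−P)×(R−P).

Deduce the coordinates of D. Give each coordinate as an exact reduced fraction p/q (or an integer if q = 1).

D = (2, -23/2)

1. D_x = 2  [2·signedArea(DBC) = 0 ∩ DA · CB = 333/2]
2. D_y = -23/2  [2·signedArea(DBC) = 0 ∩ DA · CB = 333/2]
   → D = (2, -23/2)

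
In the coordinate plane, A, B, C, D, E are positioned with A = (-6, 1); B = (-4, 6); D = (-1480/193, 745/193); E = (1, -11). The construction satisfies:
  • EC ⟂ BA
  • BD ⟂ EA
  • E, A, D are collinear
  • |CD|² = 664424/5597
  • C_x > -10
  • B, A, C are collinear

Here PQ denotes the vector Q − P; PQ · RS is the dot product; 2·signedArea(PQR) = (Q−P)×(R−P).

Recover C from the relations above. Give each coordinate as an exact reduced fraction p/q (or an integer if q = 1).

C = (-266/29, -201/29)

1. C_x = -266/29  [B, A, C are collinear ∩ EC ⟂ BA]
2. C_y = -201/29  [B, A, C are collinear ∩ EC ⟂ BA]
   → C = (-266/29, -201/29)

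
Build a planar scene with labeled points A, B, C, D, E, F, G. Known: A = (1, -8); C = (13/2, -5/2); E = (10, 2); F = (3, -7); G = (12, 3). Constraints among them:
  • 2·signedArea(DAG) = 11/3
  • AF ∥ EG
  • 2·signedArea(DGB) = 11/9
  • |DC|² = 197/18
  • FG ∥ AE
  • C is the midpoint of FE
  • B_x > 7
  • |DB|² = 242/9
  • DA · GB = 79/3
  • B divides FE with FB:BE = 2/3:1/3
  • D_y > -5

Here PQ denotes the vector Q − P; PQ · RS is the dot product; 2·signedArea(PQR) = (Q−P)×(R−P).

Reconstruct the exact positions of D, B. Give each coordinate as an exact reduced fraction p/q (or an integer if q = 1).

B = (23/3, -1)
D = (4, -14/3)

1. B_x = 23/3  [B divides FE with FB:BE = 2/3:1/3]
2. B_y = -1  [B divides FE with FB:BE = 2/3:1/3]
   → B = (23/3, -1)
3. D_x = 4  [2·signedArea(DAG) = 11/3 ∩ DA · GB = 79/3]
4. D_y = -14/3  [2·signedArea(DAG) = 11/3 ∩ DA · GB = 79/3]
   → D = (4, -14/3)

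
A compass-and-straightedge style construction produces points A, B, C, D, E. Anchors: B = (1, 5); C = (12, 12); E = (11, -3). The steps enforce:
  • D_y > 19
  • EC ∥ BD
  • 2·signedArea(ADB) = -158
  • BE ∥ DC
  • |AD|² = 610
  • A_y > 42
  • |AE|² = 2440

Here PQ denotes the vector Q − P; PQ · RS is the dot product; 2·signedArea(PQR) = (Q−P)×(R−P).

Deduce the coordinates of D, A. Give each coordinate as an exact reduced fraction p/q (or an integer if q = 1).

1. D_x = 2  [BE ∥ DC ∩ EC ∥ BD]
2. D_y = 20  [BE ∥ DC ∩ EC ∥ BD]
   → D = (2, 20)
3. A_x = -7  [line 15·x + -1·y + 148 = 0 ∩ |AD|² = 610]
4. A_y = 43  [line 15·x + -1·y + 148 = 0 ∩ |AD|² = 610]
   → A = (-7, 43)

A = (-7, 43)
D = (2, 20)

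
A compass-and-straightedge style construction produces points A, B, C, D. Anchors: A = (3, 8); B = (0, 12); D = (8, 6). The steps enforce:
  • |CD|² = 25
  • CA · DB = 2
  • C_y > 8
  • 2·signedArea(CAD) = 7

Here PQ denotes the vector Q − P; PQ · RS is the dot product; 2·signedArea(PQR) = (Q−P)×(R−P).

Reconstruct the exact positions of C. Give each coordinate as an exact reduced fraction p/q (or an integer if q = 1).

1. C_x = 4  [2·signedArea(CAD) = 7 ∩ CA · DB = 2]
2. C_y = 9  [2·signedArea(CAD) = 7 ∩ CA · DB = 2]
   → C = (4, 9)

C = (4, 9)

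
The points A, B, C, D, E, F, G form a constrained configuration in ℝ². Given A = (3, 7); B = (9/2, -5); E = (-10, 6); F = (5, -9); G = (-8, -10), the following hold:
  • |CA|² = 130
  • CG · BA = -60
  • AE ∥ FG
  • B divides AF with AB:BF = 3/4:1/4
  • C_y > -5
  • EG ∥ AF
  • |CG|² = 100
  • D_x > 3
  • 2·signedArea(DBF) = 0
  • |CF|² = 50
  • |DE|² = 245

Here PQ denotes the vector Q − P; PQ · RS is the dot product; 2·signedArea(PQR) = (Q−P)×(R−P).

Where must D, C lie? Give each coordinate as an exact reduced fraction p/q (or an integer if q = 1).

C = (0, -4)
D = (4, -1)

1. D_x = 4  [line 4·x + 1/2·y + -31/2 = 0 ∩ |DE|² = 245]
2. D_y = -1  [line 4·x + 1/2·y + -31/2 = 0 ∩ |DE|² = 245]
   → D = (4, -1)
3. C_x = 0  [line 3/2·x + -12·y + -48 = 0 ∩ |CG|² = 100]
4. C_y = -4  [line 3/2·x + -12·y + -48 = 0 ∩ |CG|² = 100]
   → C = (0, -4)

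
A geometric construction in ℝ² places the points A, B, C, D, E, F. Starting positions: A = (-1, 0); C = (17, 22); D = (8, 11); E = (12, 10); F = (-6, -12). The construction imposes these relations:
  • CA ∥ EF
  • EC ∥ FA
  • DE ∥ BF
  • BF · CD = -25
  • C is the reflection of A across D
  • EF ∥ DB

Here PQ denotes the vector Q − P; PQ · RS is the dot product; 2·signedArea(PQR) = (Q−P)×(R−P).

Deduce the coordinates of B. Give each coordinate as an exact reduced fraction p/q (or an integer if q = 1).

1. B_x = -10  [DE ∥ BF ∩ EF ∥ DB]
2. B_y = -11  [DE ∥ BF ∩ EF ∥ DB]
   → B = (-10, -11)

B = (-10, -11)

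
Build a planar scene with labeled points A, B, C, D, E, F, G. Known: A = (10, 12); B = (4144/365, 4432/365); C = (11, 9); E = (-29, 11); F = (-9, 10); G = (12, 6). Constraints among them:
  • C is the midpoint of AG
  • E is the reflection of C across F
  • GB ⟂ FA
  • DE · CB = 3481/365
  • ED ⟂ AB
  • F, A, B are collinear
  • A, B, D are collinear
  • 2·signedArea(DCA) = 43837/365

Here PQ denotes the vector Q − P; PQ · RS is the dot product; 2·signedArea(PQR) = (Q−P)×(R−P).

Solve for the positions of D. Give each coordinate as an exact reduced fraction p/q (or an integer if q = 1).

D = (-10467/365, 2894/365)

1. D_x = -10467/365  [A, B, D are collinear ∩ ED ⟂ AB]
2. D_y = 2894/365  [A, B, D are collinear ∩ ED ⟂ AB]
   → D = (-10467/365, 2894/365)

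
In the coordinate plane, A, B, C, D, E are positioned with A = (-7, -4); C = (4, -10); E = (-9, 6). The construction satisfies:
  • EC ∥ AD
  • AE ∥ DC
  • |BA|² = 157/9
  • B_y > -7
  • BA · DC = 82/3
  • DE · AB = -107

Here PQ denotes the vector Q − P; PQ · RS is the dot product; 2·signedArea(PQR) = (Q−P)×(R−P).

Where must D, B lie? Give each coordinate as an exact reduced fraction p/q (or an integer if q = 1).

1. D_x = 6  [AE ∥ DC ∩ EC ∥ AD]
2. D_y = -20  [AE ∥ DC ∩ EC ∥ AD]
   → D = (6, -20)
3. B_x = -10/3  [BA · DC = 82/3 ∩ DE · AB = -107]
4. B_y = -6  [BA · DC = 82/3 ∩ DE · AB = -107]
   → B = (-10/3, -6)

B = (-10/3, -6)
D = (6, -20)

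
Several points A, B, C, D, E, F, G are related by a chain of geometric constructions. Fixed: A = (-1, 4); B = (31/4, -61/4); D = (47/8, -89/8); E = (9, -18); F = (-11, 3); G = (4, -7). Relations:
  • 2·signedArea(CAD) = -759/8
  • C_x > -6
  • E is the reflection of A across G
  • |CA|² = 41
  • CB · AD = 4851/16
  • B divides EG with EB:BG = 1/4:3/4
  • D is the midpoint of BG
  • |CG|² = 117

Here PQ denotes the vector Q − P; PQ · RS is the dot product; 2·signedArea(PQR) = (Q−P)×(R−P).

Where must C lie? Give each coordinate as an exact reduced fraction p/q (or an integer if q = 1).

C = (-5, -1)

1. C_x = -5  [2·signedArea(CAD) = -759/8 ∩ CB · AD = 4851/16]
2. C_y = -1  [2·signedArea(CAD) = -759/8 ∩ CB · AD = 4851/16]
   → C = (-5, -1)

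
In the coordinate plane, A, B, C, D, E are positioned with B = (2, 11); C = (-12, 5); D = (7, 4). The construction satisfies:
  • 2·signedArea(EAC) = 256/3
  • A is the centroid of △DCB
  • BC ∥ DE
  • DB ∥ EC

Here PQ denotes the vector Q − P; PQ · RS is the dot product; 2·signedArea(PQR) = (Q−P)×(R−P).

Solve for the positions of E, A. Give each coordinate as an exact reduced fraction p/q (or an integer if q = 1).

A = (-1, 20/3)
E = (-7, -2)

1. E_x = -7  [DB ∥ EC ∩ BC ∥ DE]
2. E_y = -2  [DB ∥ EC ∩ BC ∥ DE]
   → E = (-7, -2)
3. A_x = -1  [A is the centroid of △DCB]
4. A_y = 20/3  [A is the centroid of △DCB]
   → A = (-1, 20/3)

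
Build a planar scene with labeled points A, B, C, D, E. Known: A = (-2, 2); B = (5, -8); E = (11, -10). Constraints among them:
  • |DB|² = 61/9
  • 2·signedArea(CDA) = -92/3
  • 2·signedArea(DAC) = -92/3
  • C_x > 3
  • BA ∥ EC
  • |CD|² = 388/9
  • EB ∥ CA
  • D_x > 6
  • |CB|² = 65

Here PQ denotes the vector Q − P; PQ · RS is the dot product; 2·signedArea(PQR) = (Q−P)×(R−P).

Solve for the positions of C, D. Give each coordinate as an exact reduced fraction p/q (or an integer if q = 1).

1. C_x = 4  [EB ∥ CA ∩ BA ∥ EC]
2. C_y = 0  [EB ∥ CA ∩ BA ∥ EC]
   → C = (4, 0)
3. D_x = 20/3  [line 2·x + 6·y + 68/3 = 0 ∩ |DB|² = 61/9]
4. D_y = -6  [line 2·x + 6·y + 68/3 = 0 ∩ |DB|² = 61/9]
   → D = (20/3, -6)

C = (4, 0)
D = (20/3, -6)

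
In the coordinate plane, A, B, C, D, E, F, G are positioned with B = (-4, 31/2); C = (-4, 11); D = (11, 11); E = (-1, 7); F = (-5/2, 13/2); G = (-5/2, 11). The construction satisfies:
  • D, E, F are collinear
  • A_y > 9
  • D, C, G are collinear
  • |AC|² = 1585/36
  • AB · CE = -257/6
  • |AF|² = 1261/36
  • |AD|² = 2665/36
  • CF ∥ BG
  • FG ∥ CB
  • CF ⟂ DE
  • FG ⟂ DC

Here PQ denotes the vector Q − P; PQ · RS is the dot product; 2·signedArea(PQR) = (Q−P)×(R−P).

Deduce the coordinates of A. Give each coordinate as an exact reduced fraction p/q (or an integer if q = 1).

A = (5/2, 29/3)

1. A_x = 5/2  [line -3·x + 4·y + -187/6 = 0 ∩ |AF|² = 1261/36]
2. A_y = 29/3  [line -3·x + 4·y + -187/6 = 0 ∩ |AF|² = 1261/36]
   → A = (5/2, 29/3)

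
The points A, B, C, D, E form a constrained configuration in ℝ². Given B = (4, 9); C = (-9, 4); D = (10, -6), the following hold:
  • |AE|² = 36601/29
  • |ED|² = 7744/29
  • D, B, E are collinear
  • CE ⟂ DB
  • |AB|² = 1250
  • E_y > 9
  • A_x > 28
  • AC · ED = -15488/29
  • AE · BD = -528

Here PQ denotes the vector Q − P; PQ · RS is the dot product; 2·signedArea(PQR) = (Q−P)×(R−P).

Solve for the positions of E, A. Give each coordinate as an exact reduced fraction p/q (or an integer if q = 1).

1. E_x = 114/29  [D, B, E are collinear ∩ CE ⟂ DB]
2. E_y = 266/29  [D, B, E are collinear ∩ CE ⟂ DB]
   → E = (114/29, 266/29)
3. A_x = 29  [line -176/29·x + 440/29·y + 12144/29 = 0 ∩ |AB|² = 1250]
4. A_y = -16  [line -176/29·x + 440/29·y + 12144/29 = 0 ∩ |AB|² = 1250]
   → A = (29, -16)

A = (29, -16)
E = (114/29, 266/29)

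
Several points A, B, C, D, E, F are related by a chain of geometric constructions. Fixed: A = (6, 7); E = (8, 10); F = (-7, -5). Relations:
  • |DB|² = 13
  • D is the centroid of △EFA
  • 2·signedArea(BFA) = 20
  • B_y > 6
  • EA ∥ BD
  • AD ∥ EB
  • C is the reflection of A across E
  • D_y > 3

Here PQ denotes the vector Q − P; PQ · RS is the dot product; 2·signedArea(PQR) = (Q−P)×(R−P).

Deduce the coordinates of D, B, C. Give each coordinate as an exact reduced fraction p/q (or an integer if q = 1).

1. D_x = 7/3  [D is the centroid of △EFA]
2. D_y = 4  [D is the centroid of △EFA]
   → D = (7/3, 4)
3. B_x = 13/3  [EA ∥ BD ∩ AD ∥ EB]
4. B_y = 7  [EA ∥ BD ∩ AD ∥ EB]
   → B = (13/3, 7)
5. C_x = 10  [C is the reflection of A across E]
6. C_y = 13  [C is the reflection of A across E]
   → C = (10, 13)

B = (13/3, 7)
C = (10, 13)
D = (7/3, 4)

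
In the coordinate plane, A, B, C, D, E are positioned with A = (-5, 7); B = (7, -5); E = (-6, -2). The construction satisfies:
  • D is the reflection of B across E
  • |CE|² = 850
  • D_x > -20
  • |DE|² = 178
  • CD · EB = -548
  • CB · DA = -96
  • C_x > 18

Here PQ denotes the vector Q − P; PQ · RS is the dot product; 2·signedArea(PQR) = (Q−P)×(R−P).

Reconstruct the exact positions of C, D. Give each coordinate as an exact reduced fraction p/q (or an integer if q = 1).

C = (19, -17)
D = (-19, 1)

1. D_x = -19  [D is the reflection of B across E]
2. D_y = 1  [D is the reflection of B across E]
   → D = (-19, 1)
3. C_x = 19  [CB · DA = -96 ∩ CD · EB = -548]
4. C_y = -17  [CB · DA = -96 ∩ CD · EB = -548]
   → C = (19, -17)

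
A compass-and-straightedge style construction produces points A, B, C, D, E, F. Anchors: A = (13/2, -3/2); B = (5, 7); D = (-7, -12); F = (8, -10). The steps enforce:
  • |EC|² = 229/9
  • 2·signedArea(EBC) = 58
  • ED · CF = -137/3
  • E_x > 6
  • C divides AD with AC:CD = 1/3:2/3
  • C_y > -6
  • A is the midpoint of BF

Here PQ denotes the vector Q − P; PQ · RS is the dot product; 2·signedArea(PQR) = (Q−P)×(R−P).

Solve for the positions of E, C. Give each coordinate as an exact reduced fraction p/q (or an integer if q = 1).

C = (2, -5)
E = (7, -13/3)

1. C_x = 2  [C divides AD with AC:CD = 1/3:2/3]
2. C_y = -5  [C divides AD with AC:CD = 1/3:2/3]
   → C = (2, -5)
3. E_x = 7  [ED · CF = -137/3 ∩ 2·signedArea(EBC) = 58]
4. E_y = -13/3  [ED · CF = -137/3 ∩ 2·signedArea(EBC) = 58]
   → E = (7, -13/3)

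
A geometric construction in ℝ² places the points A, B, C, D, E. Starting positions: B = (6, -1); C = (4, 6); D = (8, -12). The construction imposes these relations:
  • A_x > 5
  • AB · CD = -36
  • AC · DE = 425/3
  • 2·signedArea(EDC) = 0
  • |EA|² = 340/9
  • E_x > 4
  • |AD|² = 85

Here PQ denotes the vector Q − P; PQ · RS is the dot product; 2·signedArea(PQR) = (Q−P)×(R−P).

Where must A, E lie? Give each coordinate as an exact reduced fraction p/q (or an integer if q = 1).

1. A_x = 6  [line -4·x + 18·y + 78 = 0 ∩ |AD|² = 85]
2. A_y = -3  [line -4·x + 18·y + 78 = 0 ∩ |AD|² = 85]
   → A = (6, -3)
3. E_x = 14/3  [2·signedArea(EDC) = 0 ∩ AC · DE = 425/3]
4. E_y = 3  [2·signedArea(EDC) = 0 ∩ AC · DE = 425/3]
   → E = (14/3, 3)

A = (6, -3)
E = (14/3, 3)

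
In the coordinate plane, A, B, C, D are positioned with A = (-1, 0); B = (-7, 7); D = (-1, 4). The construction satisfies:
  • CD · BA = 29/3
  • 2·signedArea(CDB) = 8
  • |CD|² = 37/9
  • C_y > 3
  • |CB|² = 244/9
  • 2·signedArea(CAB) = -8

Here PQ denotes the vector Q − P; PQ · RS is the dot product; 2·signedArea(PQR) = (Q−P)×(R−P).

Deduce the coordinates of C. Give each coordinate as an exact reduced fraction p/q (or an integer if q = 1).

C = (-3, 11/3)

1. C_x = -3  [2·signedArea(CDB) = 8 ∩ 2·signedArea(CAB) = -8]
2. C_y = 11/3  [2·signedArea(CDB) = 8 ∩ 2·signedArea(CAB) = -8]
   → C = (-3, 11/3)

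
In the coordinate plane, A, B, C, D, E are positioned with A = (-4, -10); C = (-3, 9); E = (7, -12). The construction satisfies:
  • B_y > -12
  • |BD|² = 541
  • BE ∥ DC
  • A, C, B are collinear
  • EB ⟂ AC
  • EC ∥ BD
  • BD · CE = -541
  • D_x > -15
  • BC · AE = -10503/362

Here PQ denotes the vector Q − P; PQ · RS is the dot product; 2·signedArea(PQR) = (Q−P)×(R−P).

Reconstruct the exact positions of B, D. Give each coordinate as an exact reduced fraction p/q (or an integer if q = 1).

B = (-1475/362, -4133/362)
D = (-5095/362, 3469/362)

1. B_x = -1475/362  [A, C, B are collinear ∩ EB ⟂ AC]
2. B_y = -4133/362  [A, C, B are collinear ∩ EB ⟂ AC]
   → B = (-1475/362, -4133/362)
3. D_x = -5095/362  [BE ∥ DC ∩ EC ∥ BD]
4. D_y = 3469/362  [BE ∥ DC ∩ EC ∥ BD]
   → D = (-5095/362, 3469/362)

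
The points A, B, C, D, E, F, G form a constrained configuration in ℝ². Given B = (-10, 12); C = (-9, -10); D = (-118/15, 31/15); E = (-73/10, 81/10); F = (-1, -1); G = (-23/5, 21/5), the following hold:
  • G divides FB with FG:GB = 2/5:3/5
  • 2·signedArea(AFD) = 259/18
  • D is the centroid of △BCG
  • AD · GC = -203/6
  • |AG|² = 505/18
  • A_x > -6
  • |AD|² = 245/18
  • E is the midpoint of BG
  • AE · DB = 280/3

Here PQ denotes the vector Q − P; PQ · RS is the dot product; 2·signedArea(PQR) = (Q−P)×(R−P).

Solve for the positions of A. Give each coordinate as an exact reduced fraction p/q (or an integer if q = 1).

1. A_x = -173/30  [AD · GC = -203/6 ∩ 2·signedArea(AFD) = 259/18]
2. A_y = -29/30  [AD · GC = -203/6 ∩ 2·signedArea(AFD) = 259/18]
   → A = (-173/30, -29/30)

A = (-173/30, -29/30)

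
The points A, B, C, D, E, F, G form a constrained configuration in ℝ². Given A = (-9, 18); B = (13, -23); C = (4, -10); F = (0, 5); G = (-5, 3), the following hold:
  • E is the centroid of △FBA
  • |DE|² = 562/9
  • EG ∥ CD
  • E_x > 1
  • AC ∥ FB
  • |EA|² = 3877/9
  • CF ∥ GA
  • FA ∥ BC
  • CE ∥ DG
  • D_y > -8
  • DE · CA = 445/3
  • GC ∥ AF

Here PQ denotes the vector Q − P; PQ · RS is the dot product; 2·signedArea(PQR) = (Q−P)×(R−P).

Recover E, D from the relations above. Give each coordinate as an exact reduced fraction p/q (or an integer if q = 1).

1. E_x = 4/3  [E is the centroid of △FBA]
2. E_y = 0  [E is the centroid of △FBA]
   → E = (4/3, 0)
3. D_x = -7/3  [CE ∥ DG ∩ EG ∥ CD]
4. D_y = -7  [CE ∥ DG ∩ EG ∥ CD]
   → D = (-7/3, -7)

D = (-7/3, -7)
E = (4/3, 0)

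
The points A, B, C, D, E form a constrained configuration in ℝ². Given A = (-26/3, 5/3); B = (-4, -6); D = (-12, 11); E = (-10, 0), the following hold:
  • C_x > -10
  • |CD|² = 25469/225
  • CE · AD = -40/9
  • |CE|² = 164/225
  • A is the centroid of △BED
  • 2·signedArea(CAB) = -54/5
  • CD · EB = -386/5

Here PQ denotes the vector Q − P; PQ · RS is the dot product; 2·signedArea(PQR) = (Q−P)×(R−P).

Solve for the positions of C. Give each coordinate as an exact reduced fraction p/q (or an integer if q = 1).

C = (-142/15, 2/3)

1. C_x = -142/15  [2·signedArea(CAB) = -54/5 ∩ CE · AD = -40/9]
2. C_y = 2/3  [2·signedArea(CAB) = -54/5 ∩ CE · AD = -40/9]
   → C = (-142/15, 2/3)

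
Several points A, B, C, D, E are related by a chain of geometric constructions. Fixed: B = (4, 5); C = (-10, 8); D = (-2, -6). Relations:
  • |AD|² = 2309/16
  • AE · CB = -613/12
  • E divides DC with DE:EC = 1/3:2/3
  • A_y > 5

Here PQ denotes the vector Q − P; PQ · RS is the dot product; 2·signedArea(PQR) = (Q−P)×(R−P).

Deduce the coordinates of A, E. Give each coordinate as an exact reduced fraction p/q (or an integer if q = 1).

1. E_x = -14/3  [E divides DC with DE:EC = 1/3:2/3]
2. E_y = -4/3  [E divides DC with DE:EC = 1/3:2/3]
   → E = (-14/3, -4/3)
3. A_x = 1/2  [line -14·x + 3·y + -41/4 = 0 ∩ |AD|² = 2309/16]
4. A_y = 23/4  [line -14·x + 3·y + -41/4 = 0 ∩ |AD|² = 2309/16]
   → A = (1/2, 23/4)

A = (1/2, 23/4)
E = (-14/3, -4/3)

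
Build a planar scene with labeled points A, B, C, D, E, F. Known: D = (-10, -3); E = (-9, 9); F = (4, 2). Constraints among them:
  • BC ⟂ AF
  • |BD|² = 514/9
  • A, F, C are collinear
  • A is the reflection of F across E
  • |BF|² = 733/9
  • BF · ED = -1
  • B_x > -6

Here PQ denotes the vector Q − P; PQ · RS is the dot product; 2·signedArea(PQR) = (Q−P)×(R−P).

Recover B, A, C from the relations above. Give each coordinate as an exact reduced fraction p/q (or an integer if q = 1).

1. B_x = -5  [line 1·x + 12·y + -27 = 0 ∩ |BD|² = 514/9]
2. B_y = 8/3  [line 1·x + 12·y + -27 = 0 ∩ |BD|² = 514/9]
   → B = (-5, 8/3)
3. A_x = -22  [A is the reflection of F across E]
4. A_y = 16  [A is the reflection of F across E]
   → A = (-22, 16)
5. C_x = -2129/654  [A, F, C are collinear ∩ BC ⟂ AF]
6. C_y = 3863/654  [A, F, C are collinear ∩ BC ⟂ AF]
   → C = (-2129/654, 3863/654)

A = (-22, 16)
B = (-5, 8/3)
C = (-2129/654, 3863/654)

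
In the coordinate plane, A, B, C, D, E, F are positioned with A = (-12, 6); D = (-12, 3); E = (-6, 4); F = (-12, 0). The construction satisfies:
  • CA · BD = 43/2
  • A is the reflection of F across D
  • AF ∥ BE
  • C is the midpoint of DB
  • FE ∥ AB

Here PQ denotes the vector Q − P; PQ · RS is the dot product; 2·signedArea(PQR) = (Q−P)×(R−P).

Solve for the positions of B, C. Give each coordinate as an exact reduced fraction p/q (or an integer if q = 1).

1. B_x = -6  [AF ∥ BE ∩ FE ∥ AB]
2. B_y = 10  [AF ∥ BE ∩ FE ∥ AB]
   → B = (-6, 10)
3. C_x = -9  [C is the midpoint of DB]
4. C_y = 13/2  [C is the midpoint of DB]
   → C = (-9, 13/2)

B = (-6, 10)
C = (-9, 13/2)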